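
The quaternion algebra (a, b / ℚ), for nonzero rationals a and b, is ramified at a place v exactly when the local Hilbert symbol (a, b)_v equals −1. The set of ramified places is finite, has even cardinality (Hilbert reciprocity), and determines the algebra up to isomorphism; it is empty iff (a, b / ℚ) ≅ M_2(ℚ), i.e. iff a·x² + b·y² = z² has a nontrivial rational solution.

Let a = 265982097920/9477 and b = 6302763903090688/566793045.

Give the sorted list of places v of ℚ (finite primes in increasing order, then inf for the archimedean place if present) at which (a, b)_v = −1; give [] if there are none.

[11, 23]

Mod squares: a ≡ 953810, b ≡ 935. Check v ∈ {∞, 2, 3, 5, 7, 11, 13, 17, 23, 29}.
v=11: a=11^1·(≡8), b=11^1·(≡10) mod 11; (8|11)=-1, (10|11)=-1; (−1)^{1·1·5}·(-1)^1·(-1)^1 = -1.
v=7: a=7^2·(≡4), b=7^-2·(≡2) mod 7; (4|7)=+1, (2|7)=+1; (−1)^{2·-2·3}·(+1)^-2·(+1)^2 = +1.
v=2: v_2(a)=9, v_2(b)=18; units ≡ 1, 7 (mod 8); ε·ε+αω+βω = 0·1+9·0+18·0 ≡ 0  ⇒  (a,b)_2 = +1.
v=3: a=3^-6·(≡2), b=3^-4·(≡2) mod 3; (2|3)=-1, (2|3)=-1; (−1)^{-6·-4·1}·(-1)^-4·(-1)^-6 = +1.
v=5: a=5^1·(≡2), b=5^-1·(≡2) mod 5; (2|5)=-1, (2|5)=-1; (−1)^{1·-1·2}·(-1)^-1·(-1)^1 = +1.
v=29: a=29^1·(≡9), b=29^2·(≡24) mod 29; (9|29)=+1, (24|29)=+1; (−1)^{1·2·14}·(+1)^2·(+1)^1 = +1.
v=13: a=13^-1·(≡6), b=13^-4·(≡1) mod 13; (6|13)=-1, (1|13)=+1; (−1)^{-1·-4·6}·(-1)^-4·(+1)^-1 = +1.
v=∞: 953810 > 0 and 935 > 0  ⇒  (a,b)_∞ = +1.
v=23: a=23^1·(≡9), b=23^2·(≡11) mod 23; (9|23)=+1, (11|23)=-1; (−1)^{1·2·11}·(+1)^2·(-1)^1 = -1.
v=17: a=17^2·(≡9), b=17^3·(≡4) mod 17; (9|17)=+1, (4|17)=+1; (−1)^{2·3·8}·(+1)^3·(+1)^2 = +1.
|Ram(953810, 935)| = 2, even; anisotropic at {11, 23}.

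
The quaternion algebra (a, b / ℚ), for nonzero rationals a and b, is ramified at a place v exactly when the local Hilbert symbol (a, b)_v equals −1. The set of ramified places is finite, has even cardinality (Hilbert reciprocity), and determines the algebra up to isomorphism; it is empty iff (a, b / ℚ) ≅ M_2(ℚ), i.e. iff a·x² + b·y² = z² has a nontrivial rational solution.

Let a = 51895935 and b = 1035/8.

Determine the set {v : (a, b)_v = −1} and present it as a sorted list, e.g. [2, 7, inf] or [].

[2, 5, 7, 19, 23, 29]

(a, b) ≡ (5766215, 230) mod (ℚ^×)²; places V = {2, 3, 5, 7, 13, 19, 23, 29, ∞}.
(a,b)_7: α=1, u≡5; β=0, v≡6 (mod 7); (5|7)=-1, (6|7)=-1; sign (−1)^0·-1^0·-1^1 = -1.
(a,b)_5: α=1, u≡2; β=1, v≡4 (mod 5); (2|5)=-1, (4|5)=+1; sign (−1)^0·-1^1·+1^1 = -1.
(a,b)_3: α=2, u≡2; β=2, v≡2 (mod 3); (2|3)=-1, (2|3)=-1; sign (−1)^0·-1^2·-1^2 = +1.
(a,b)_29: α=1, u≡12; β=0, v≡17 (mod 29); (12|29)=-1, (17|29)=-1; sign (−1)^0·-1^0·-1^1 = -1.
(a,b)_∞: sgn(5766215)=+, sgn(230)=+, so +1.
(a,b)_19: α=1, u≡1; β=0, v≡13 (mod 19); (1|19)=+1, (13|19)=-1; sign (−1)^0·+1^0·-1^1 = -1.
(a,b)_13: α=1, u≡7; β=0, v≡1 (mod 13); (7|13)=-1, (1|13)=+1; sign (−1)^0·-1^0·+1^1 = +1.
(a,b)_23: α=1, u≡22; β=1, v≡20 (mod 23); (22|23)=-1, (20|23)=-1; sign (−1)^1·-1^1·-1^1 = -1.
(a,b)_2: α=0, β=-3; u≡7, v≡3 (mod 8); ε(u)ε(v)=1·1, αω(v)=0·1, βω(u)=-3·0; sum ≡ 1  ⇒  -1.
|Ram(5766215, 230)| = 6, even; anisotropic at {2, 5, 7, 19, 23, 29}.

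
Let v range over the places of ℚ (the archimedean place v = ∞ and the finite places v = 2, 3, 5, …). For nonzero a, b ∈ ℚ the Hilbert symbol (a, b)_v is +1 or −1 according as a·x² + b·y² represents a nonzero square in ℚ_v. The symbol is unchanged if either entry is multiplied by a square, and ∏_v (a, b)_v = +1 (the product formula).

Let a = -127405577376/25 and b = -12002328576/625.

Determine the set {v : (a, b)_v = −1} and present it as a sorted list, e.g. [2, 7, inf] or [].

[19, inf]

Mod squares: a ≡ -149226, b ≡ -2261. Check v ∈ {∞, 2, 3, 5, 7, 11, 17, 19}.
v=3: a=3^3·(≡1), b=3^4·(≡1) mod 3; (1|3)=+1, (1|3)=+1; (−1)^{3·4·1}·(+1)^4·(+1)^3 = +1.
v=∞: -149226 < 0 and -2261 < 0  ⇒  (a,b)_∞ = -1.
v=2: v_2(a)=5, v_2(b)=16; units ≡ 3, 3 (mod 8); ε·ε+αω+βω = 1·1+5·1+16·1 ≡ 0  ⇒  (a,b)_2 = +1.
v=7: a=7^3·(≡1), b=7^1·(≡3) mod 7; (1|7)=+1, (3|7)=-1; (−1)^{3·1·3}·(+1)^1·(-1)^3 = +1.
v=11: a=11^3·(≡6), b=11^0·(≡9) mod 11; (6|11)=-1, (9|11)=+1; (−1)^{3·0·5}·(-1)^0·(+1)^3 = +1.
v=19: a=19^1·(≡3), b=19^1·(≡15) mod 19; (3|19)=-1, (15|19)=-1; (−1)^{1·1·9}·(-1)^1·(-1)^1 = -1.
v=17: a=17^1·(≡7), b=17^1·(≡3) mod 17; (7|17)=-1, (3|17)=-1; (−1)^{1·1·8}·(-1)^1·(-1)^1 = +1.
v=5: a=5^-2·(≡4), b=5^-4·(≡4) mod 5; (4|5)=+1, (4|5)=+1; (−1)^{-2·-4·2}·(+1)^-4·(+1)^-2 = +1.
(-149226, -2261 / ℚ) ramifies at {19, ∞}: a division algebra.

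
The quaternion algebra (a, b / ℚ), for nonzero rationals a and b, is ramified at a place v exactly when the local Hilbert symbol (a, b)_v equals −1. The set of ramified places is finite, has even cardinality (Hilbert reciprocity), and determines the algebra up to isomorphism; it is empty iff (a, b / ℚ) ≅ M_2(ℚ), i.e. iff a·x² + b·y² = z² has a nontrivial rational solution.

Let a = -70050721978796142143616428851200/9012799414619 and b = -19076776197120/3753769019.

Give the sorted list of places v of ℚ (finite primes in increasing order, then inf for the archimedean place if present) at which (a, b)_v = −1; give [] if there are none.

[2, 5, 41, inf]

(a, b) ≡ (-517297, -42845) mod (ℚ^×)²; places V = {2, 3, 5, 7, 11, 13, 19, 23, 29, 31, 37, 41, ∞}.
(a,b)_2: α=14, β=10; u≡7, v≡3 (mod 8); ε(u)ε(v)=1·1, αω(v)=14·1, βω(u)=10·0; sum ≡ 1  ⇒  -1.
(a,b)_29: α=-2, u≡28; β=-2, v≡10 (mod 29); (28|29)=+1, (10|29)=-1; sign (−1)^0·+1^-2·-1^-2 = +1.
(a,b)_7: α=-8, u≡5; β=-4, v≡4 (mod 7); (5|7)=-1, (4|7)=+1; sign (−1)^0·-1^-4·+1^-8 = +1.
(a,b)_37: α=1, u≡18; β=0, v≡30 (mod 37); (18|37)=-1, (30|37)=+1; sign (−1)^0·-1^0·+1^1 = +1.
(a,b)_31: α=1, u≡11; β=0, v≡8 (mod 31); (11|31)=-1, (8|31)=+1; sign (−1)^0·-1^0·+1^1 = +1.
(a,b)_5: α=2, u≡3; β=1, v≡4 (mod 5); (3|5)=-1, (4|5)=+1; sign (−1)^0·-1^1·+1^2 = -1.
(a,b)_11: α=-1, u≡1; β=-1, v≡8 (mod 11); (1|11)=+1, (8|11)=-1; sign (−1)^1·+1^-1·-1^-1 = +1.
(a,b)_13: α=-2, u≡10; β=-2, v≡3 (mod 13); (10|13)=+1, (3|13)=+1; sign (−1)^0·+1^-2·+1^-2 = +1.
(a,b)_3: α=22, u≡2; β=14, v≡1 (mod 3); (2|3)=-1, (1|3)=+1; sign (−1)^0·-1^14·+1^22 = +1.
(a,b)_23: α=2, u≡20; β=0, v≡2 (mod 23); (20|23)=-1, (2|23)=+1; sign (−1)^0·-1^0·+1^2 = +1.
(a,b)_∞: sgn(-517297)=−, sgn(-42845)=−, so -1.
(a,b)_41: α=3, u≡3; β=1, v≡39 (mod 41); (3|41)=-1, (39|41)=+1; sign (−1)^0·-1^1·+1^3 = -1.
(a,b)_19: α=4, u≡5; β=1, v≡7 (mod 19); (5|19)=+1, (7|19)=+1; sign (−1)^0·+1^1·+1^4 = +1.
|Ram(-517297, -42845)| = 4, even; anisotropic at {2, 5, 41, ∞}.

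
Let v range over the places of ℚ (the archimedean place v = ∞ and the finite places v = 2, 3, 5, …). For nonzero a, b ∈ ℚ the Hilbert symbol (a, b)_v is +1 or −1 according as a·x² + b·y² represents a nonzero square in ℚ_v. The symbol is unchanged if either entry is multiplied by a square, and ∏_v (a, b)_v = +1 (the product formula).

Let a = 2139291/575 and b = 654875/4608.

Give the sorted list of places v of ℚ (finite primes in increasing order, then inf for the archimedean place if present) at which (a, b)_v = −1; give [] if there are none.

Mod squares: a ≡ 253, b ≡ 310. Check v ∈ {∞, 2, 3, 5, 7, 11, 13, 23, 31}.
v=11: a=11^1·(≡4), b=11^0·(≡10) mod 11; (4|11)=+1, (10|11)=-1; (−1)^{1·0·5}·(+1)^0·(-1)^1 = -1.
v=2: v_2(a)=0, v_2(b)=-9; units ≡ 5, 3 (mod 8); ε·ε+αω+βω = 0·1+0·1+-9·1 ≡ 1  ⇒  (a,b)_2 = -1.
v=7: a=7^4·(≡2), b=7^0·(≡2) mod 7; (2|7)=+1, (2|7)=+1; (−1)^{4·0·3}·(+1)^0·(+1)^4 = +1.
v=5: a=5^-2·(≡2), b=5^3·(≡3) mod 5; (2|5)=-1, (3|5)=-1; (−1)^{-2·3·2}·(-1)^3·(-1)^-2 = -1.
v=23: a=23^-1·(≡19), b=23^0·(≡11) mod 23; (19|23)=-1, (11|23)=-1; (−1)^{-1·0·11}·(-1)^0·(-1)^-1 = -1.
v=31: a=31^0·(≡8), b=31^1·(≡10) mod 31; (8|31)=+1, (10|31)=+1; (−1)^{0·1·15}·(+1)^1·(+1)^0 = +1.
v=3: a=3^4·(≡1), b=3^-2·(≡1) mod 3; (1|3)=+1, (1|3)=+1; (−1)^{4·-2·1}·(+1)^-2·(+1)^4 = +1.
v=13: a=13^0·(≡8), b=13^2·(≡11) mod 13; (8|13)=-1, (11|13)=-1; (−1)^{0·2·6}·(-1)^2·(-1)^0 = +1.
v=∞: 253 > 0 and 310 > 0  ⇒  (a,b)_∞ = +1.
(253, 310 / ℚ) ramifies at {2, 5, 11, 23}: a division algebra.

[2, 5, 11, 23]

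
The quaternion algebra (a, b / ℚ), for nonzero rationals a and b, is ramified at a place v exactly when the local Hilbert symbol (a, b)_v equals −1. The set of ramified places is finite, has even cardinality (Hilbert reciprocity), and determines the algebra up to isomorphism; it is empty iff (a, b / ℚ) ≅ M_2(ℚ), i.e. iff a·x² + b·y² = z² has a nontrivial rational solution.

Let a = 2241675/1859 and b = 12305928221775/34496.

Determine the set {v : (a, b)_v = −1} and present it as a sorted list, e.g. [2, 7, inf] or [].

[29, 41]

Mod squares: a ≡ 1353, b ≡ 6061. Check v ∈ {∞, 2, 3, 5, 7, 11, 13, 19, 29, 41}.
v=∞: 1353 > 0 and 6061 > 0  ⇒  (a,b)_∞ = +1.
v=2: v_2(a)=0, v_2(b)=-6; units ≡ 1, 5 (mod 8); ε·ε+αω+βω = 0·0+0·1+-6·0 ≡ 0  ⇒  (a,b)_2 = +1.
v=41: a=41^1·(≡25), b=41^2·(≡11) mod 41; (25|41)=+1, (11|41)=-1; (−1)^{1·2·20}·(+1)^2·(-1)^1 = -1.
v=29: a=29^0·(≡11), b=29^1·(≡25) mod 29; (11|29)=-1, (25|29)=+1; (−1)^{0·1·14}·(-1)^1·(+1)^0 = -1.
v=3: a=3^7·(≡1), b=3^12·(≡1) mod 3; (1|3)=+1, (1|3)=+1; (−1)^{7·12·1}·(+1)^12·(+1)^7 = +1.
v=13: a=13^-2·(≡3), b=13^0·(≡12) mod 13; (3|13)=+1, (12|13)=+1; (−1)^{-2·0·6}·(+1)^0·(+1)^-2 = +1.
v=7: a=7^0·(≡4), b=7^-2·(≡5) mod 7; (4|7)=+1, (5|7)=-1; (−1)^{0·-2·3}·(+1)^-2·(-1)^0 = +1.
v=5: a=5^2·(≡3), b=5^2·(≡1) mod 5; (3|5)=-1, (1|5)=+1; (−1)^{2·2·2}·(-1)^2·(+1)^2 = +1.
v=19: a=19^0·(≡7), b=19^1·(≡8) mod 19; (7|19)=+1, (8|19)=-1; (−1)^{0·1·9}·(+1)^1·(-1)^0 = +1.
v=11: a=11^-1·(≡10), b=11^-1·(≡1) mod 11; (10|11)=-1, (1|11)=+1; (−1)^{-1·-1·5}·(-1)^-1·(+1)^-1 = +1.
Ram(1353, 6061) = {29, 41}; no ℚ_29-point on the conic.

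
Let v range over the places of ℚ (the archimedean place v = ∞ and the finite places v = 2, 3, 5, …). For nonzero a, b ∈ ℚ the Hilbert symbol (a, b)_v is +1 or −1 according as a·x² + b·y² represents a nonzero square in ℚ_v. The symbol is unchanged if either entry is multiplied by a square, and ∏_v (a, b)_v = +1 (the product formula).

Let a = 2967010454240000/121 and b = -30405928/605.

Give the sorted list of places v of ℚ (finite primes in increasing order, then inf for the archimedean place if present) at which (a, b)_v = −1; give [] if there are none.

Mod squares: a ≡ 779, b ≡ -22610. Check v ∈ {∞, 2, 5, 7, 11, 17, 19, 41}.
v=17: a=17^2·(≡7), b=17^1·(≡2) mod 17; (7|17)=-1, (2|17)=+1; (−1)^{2·1·8}·(-1)^1·(+1)^2 = -1.
v=2: v_2(a)=8, v_2(b)=3; units ≡ 3, 7 (mod 8); ε·ε+αω+βω = 1·1+8·0+3·1 ≡ 0  ⇒  (a,b)_2 = +1.
v=5: a=5^4·(≡4), b=5^-1·(≡2) mod 5; (4|5)=+1, (2|5)=-1; (−1)^{4·-1·2}·(+1)^-1·(-1)^4 = +1.
v=∞: 779 > 0 and -22610 < 0  ⇒  (a,b)_∞ = +1.
v=19: a=19^1·(≡15), b=19^1·(≡6) mod 19; (15|19)=-1, (6|19)=+1; (−1)^{1·1·9}·(-1)^1·(+1)^1 = +1.
v=41: a=41^3·(≡11), b=41^2·(≡13) mod 41; (11|41)=-1, (13|41)=-1; (−1)^{3·2·20}·(-1)^2·(-1)^3 = -1.
v=7: a=7^2·(≡2), b=7^1·(≡2) mod 7; (2|7)=+1, (2|7)=+1; (−1)^{2·1·3}·(+1)^1·(+1)^2 = +1.
v=11: a=11^-2·(≡3), b=11^-2·(≡6) mod 11; (3|11)=+1, (6|11)=-1; (−1)^{-2·-2·5}·(+1)^-2·(-1)^-2 = +1.
(779, -22610 / ℚ) ramifies at {17, 41}: a division algebra.

[17, 41]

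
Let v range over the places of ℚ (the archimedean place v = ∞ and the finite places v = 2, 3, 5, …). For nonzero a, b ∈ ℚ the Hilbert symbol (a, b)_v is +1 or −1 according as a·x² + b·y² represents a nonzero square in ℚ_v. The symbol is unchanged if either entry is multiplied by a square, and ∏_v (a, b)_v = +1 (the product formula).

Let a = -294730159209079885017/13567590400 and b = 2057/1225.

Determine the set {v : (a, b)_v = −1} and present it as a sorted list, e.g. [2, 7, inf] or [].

[3, 41]

(a, b) ≡ (-2337, 17) mod (ℚ^×)²; places V = {2, 3, 5, 7, 11, 13, 17, 19, 41, 43, ∞}.
(a,b)_2: α=-16, β=0; u≡7, v≡1 (mod 8); ε(u)ε(v)=1·0, αω(v)=-16·0, βω(u)=0·0; sum ≡ 0  ⇒  +1.
(a,b)_17: α=6, u≡8; β=1, v≡2 (mod 17); (8|17)=+1, (2|17)=+1; sign (−1)^0·+1^1·+1^6 = +1.
(a,b)_11: α=0, u≡10; β=2, v≡7 (mod 11); (10|11)=-1, (7|11)=-1; sign (−1)^0·-1^2·-1^0 = +1.
(a,b)_3: α=1, u≡1; β=0, v≡2 (mod 3); (1|3)=+1, (2|3)=-1; sign (−1)^0·+1^0·-1^1 = -1.
(a,b)_41: α=5, u≡21; β=0, v≡15 (mod 41); (21|41)=+1, (15|41)=-1; sign (−1)^0·+1^0·-1^5 = -1.
(a,b)_7: α=-2, u≡1; β=-2, v≡5 (mod 7); (1|7)=+1, (5|7)=-1; sign (−1)^0·+1^-2·-1^-2 = +1.
(a,b)_5: α=-2, u≡3; β=-2, v≡3 (mod 5); (3|5)=-1, (3|5)=-1; sign (−1)^0·-1^-2·-1^-2 = +1.
(a,b)_13: α=-2, u≡3; β=0, v≡1 (mod 13); (3|13)=+1, (1|13)=+1; sign (−1)^0·+1^0·+1^-2 = +1.
(a,b)_∞: sgn(-2337)=−, sgn(17)=+, so +1.
(a,b)_19: α=1, u≡2; β=0, v≡9 (mod 19); (2|19)=-1, (9|19)=+1; sign (−1)^0·-1^0·+1^1 = +1.
(a,b)_43: α=2, u≡19; β=0, v≡14 (mod 43); (19|43)=-1, (14|43)=+1; sign (−1)^0·-1^0·+1^2 = +1.
|Ram(-2337, 17)| = 2, even; anisotropic at {3, 41}.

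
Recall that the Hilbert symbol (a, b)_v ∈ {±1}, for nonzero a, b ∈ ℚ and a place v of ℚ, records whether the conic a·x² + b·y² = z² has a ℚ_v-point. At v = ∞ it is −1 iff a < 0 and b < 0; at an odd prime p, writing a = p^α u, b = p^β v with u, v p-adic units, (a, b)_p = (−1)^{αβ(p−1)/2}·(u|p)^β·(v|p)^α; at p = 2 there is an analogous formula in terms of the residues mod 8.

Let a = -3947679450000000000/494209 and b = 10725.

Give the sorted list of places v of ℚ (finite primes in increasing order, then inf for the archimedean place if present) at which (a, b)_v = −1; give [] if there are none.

(a, b) ≡ (-2145, 429) mod (ℚ^×)²; places V = {2, 3, 5, 11, 13, 19, 37, ∞}.
(a,b)_5: α=11, u≡1; β=2, v≡4 (mod 5); (1|5)=+1, (4|5)=+1; sign (−1)^0·+1^2·+1^11 = +1.
(a,b)_11: α=3, u≡9; β=1, v≡7 (mod 11); (9|11)=+1, (7|11)=-1; sign (−1)^1·+1^1·-1^3 = +1.
(a,b)_3: α=3, u≡2; β=1, v≡2 (mod 3); (2|3)=-1, (2|3)=-1; sign (−1)^1·-1^1·-1^3 = -1.
(a,b)_19: α=-2, u≡12; β=0, v≡9 (mod 19); (12|19)=-1, (9|19)=+1; sign (−1)^0·-1^0·+1^-2 = +1.
(a,b)_37: α=-2, u≡9; β=0, v≡32 (mod 37); (9|37)=+1, (32|37)=-1; sign (−1)^0·+1^0·-1^-2 = +1.
(a,b)_2: α=10, β=0; u≡7, v≡5 (mod 8); ε(u)ε(v)=1·0, αω(v)=10·1, βω(u)=0·0; sum ≡ 0  ⇒  +1.
(a,b)_13: α=3, u≡3; β=1, v≡6 (mod 13); (3|13)=+1, (6|13)=-1; sign (−1)^0·+1^1·-1^3 = -1.
(a,b)_∞: sgn(-2145)=−, sgn(429)=+, so +1.
(-2145, 429 / ℚ) ramifies at {3, 13}: a division algebra.

[3, 13]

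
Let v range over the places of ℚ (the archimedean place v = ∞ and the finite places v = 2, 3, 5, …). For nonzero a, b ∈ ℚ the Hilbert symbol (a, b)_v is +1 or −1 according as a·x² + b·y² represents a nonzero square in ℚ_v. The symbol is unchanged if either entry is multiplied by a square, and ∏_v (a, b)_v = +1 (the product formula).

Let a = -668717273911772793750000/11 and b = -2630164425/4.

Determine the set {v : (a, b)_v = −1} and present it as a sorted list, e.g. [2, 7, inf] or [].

(a, b) ≡ (-957, -2553) mod (ℚ^×)²; places V = {2, 3, 5, 7, 11, 23, 29, 37, ∞}.
(a,b)_3: α=1, u≡2; β=1, v≡1 (mod 3); (2|3)=-1, (1|3)=+1; sign (−1)^1·-1^1·+1^1 = +1.
(a,b)_11: α=-1, u≡9; β=0, v≡6 (mod 11); (9|11)=+1, (6|11)=-1; sign (−1)^0·+1^0·-1^-1 = -1.
(a,b)_23: α=2, u≡1; β=1, v≡9 (mod 23); (1|23)=+1, (9|23)=+1; sign (−1)^0·+1^1·+1^2 = +1.
(a,b)_5: α=8, u≡3; β=2, v≡2 (mod 5); (3|5)=-1, (2|5)=-1; sign (−1)^0·-1^2·-1^8 = +1.
(a,b)_7: α=4, u≡2; β=2, v≡2 (mod 7); (2|7)=+1, (2|7)=+1; sign (−1)^0·+1^2·+1^4 = +1.
(a,b)_2: α=4, β=-2; u≡3, v≡7 (mod 8); ε(u)ε(v)=1·1, αω(v)=4·0, βω(u)=-2·1; sum ≡ 1  ⇒  -1.
(a,b)_29: α=5, u≡25; β=2, v≡20 (mod 29); (25|29)=+1, (20|29)=+1; sign (−1)^0·+1^2·+1^5 = +1.
(a,b)_37: α=2, u≡14; β=1, v≡24 (mod 37); (14|37)=-1, (24|37)=-1; sign (−1)^0·-1^1·-1^2 = -1.
(a,b)_∞: sgn(-957)=−, sgn(-2553)=−, so -1.
(-957, -2553 / ℚ) ramifies at {2, 11, 37, ∞}: a division algebra.

[2, 11, 37, inf]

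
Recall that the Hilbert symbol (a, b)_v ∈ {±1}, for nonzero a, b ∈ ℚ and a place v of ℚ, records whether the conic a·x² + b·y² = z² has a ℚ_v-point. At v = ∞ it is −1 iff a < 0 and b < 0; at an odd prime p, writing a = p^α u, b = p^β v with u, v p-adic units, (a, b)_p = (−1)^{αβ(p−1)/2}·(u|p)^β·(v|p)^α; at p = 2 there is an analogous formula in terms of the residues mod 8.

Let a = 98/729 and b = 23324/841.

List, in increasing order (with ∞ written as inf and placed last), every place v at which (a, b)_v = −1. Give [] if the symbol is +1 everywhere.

[]

Mod squares: a ≡ 2, b ≡ 119. Check v ∈ {∞, 2, 3, 7, 17, 29}.
v=∞: 2 > 0 and 119 > 0  ⇒  (a,b)_∞ = +1.
v=2: v_2(a)=1, v_2(b)=2; units ≡ 1, 7 (mod 8); ε·ε+αω+βω = 0·1+1·0+2·0 ≡ 0  ⇒  (a,b)_2 = +1.
v=7: a=7^2·(≡2), b=7^3·(≡5) mod 7; (2|7)=+1, (5|7)=-1; (−1)^{2·3·3}·(+1)^3·(-1)^2 = +1.
v=3: a=3^-6·(≡2), b=3^0·(≡2) mod 3; (2|3)=-1, (2|3)=-1; (−1)^{-6·0·1}·(-1)^0·(-1)^-6 = +1.
v=17: a=17^0·(≡2), b=17^1·(≡10) mod 17; (2|17)=+1, (10|17)=-1; (−1)^{0·1·8}·(+1)^1·(-1)^0 = +1.
v=29: a=29^0·(≡10), b=29^-2·(≡8) mod 29; (10|29)=-1, (8|29)=-1; (−1)^{0·-2·14}·(-1)^-2·(-1)^0 = +1.
Ram(a, b) = ∅: the form 2·x² + 119·y² − z² is isotropic over every ℚ_v, so by Hasse–Minkowski it is isotropic over ℚ.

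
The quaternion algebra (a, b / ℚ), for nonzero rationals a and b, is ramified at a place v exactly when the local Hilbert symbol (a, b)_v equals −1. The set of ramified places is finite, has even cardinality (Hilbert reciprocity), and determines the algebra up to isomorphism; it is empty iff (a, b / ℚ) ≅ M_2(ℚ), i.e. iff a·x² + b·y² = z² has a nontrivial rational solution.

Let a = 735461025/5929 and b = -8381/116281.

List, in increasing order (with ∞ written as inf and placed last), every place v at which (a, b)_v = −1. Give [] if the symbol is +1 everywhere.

Mod squares: a ≡ 21489, b ≡ -29. Check v ∈ {∞, 2, 3, 5, 7, 11, 13, 17, 19, 29, 31, 37}.
v=∞: 21489 > 0 and -29 < 0  ⇒  (a,b)_∞ = +1.
v=29: a=29^1·(≡24), b=29^1·(≡16) mod 29; (24|29)=+1, (16|29)=+1; (−1)^{1·1·14}·(+1)^1·(+1)^1 = +1.
v=37: a=37^2·(≡23), b=37^0·(≡13) mod 37; (23|37)=-1, (13|37)=-1; (−1)^{2·0·18}·(-1)^0·(-1)^2 = +1.
v=3: a=3^1·(≡2), b=3^0·(≡1) mod 3; (2|3)=-1, (1|3)=+1; (−1)^{1·0·1}·(-1)^0·(+1)^1 = +1.
v=7: a=7^-2·(≡6), b=7^0·(≡3) mod 7; (6|7)=-1, (3|7)=-1; (−1)^{-2·0·3}·(-1)^0·(-1)^-2 = +1.
v=11: a=11^-2·(≡7), b=11^-2·(≡3) mod 11; (7|11)=-1, (3|11)=+1; (−1)^{-2·-2·5}·(-1)^-2·(+1)^-2 = +1.
v=17: a=17^0·(≡16), b=17^2·(≡5) mod 17; (16|17)=+1, (5|17)=-1; (−1)^{0·2·8}·(+1)^2·(-1)^0 = +1.
v=19: a=19^1·(≡3), b=19^0·(≡17) mod 19; (3|19)=-1, (17|19)=+1; (−1)^{1·0·9}·(-1)^0·(+1)^1 = +1.
v=13: a=13^1·(≡5), b=13^0·(≡12) mod 13; (5|13)=-1, (12|13)=+1; (−1)^{1·0·6}·(-1)^0·(+1)^1 = +1.
v=2: v_2(a)=0, v_2(b)=0; units ≡ 1, 3 (mod 8); ε·ε+αω+βω = 0·1+0·1+0·0 ≡ 0  ⇒  (a,b)_2 = +1.
v=5: a=5^2·(≡4), b=5^0·(≡4) mod 5; (4|5)=+1, (4|5)=+1; (−1)^{2·0·2}·(+1)^0·(+1)^2 = +1.
v=31: a=31^0·(≡24), b=31^-2·(≡14) mod 31; (24|31)=-1, (14|31)=+1; (−1)^{0·-2·15}·(-1)^-2·(+1)^0 = +1.
Ram(a, b) = ∅: the form 21489·x² + -29·y² − z² is isotropic over every ℚ_v, so by Hasse–Minkowski it is isotropic over ℚ.

[]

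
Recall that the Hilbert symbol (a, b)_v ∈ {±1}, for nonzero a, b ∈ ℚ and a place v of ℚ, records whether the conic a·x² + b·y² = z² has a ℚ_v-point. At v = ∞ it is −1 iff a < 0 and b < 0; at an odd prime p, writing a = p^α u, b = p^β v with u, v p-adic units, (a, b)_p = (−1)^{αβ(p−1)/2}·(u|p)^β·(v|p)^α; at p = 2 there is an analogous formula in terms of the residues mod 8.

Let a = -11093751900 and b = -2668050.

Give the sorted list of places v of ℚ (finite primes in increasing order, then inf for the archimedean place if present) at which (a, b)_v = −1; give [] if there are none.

[7, inf]

(a, b) ≡ (-231, -2) mod (ℚ^×)²; places V = {2, 3, 5, 7, 11, ∞}.
(a,b)_3: α=5, u≡1; β=2, v≡1 (mod 3); (1|3)=+1, (1|3)=+1; sign (−1)^0·+1^2·+1^5 = +1.
(a,b)_11: α=3, u≡9; β=2, v≡5 (mod 11); (9|11)=+1, (5|11)=+1; sign (−1)^0·+1^2·+1^3 = +1.
(a,b)_7: α=3, u≡4; β=2, v≡3 (mod 7); (4|7)=+1, (3|7)=-1; sign (−1)^0·+1^2·-1^3 = -1.
(a,b)_2: α=2, β=1; u≡1, v≡7 (mod 8); ε(u)ε(v)=0·1, αω(v)=2·0, βω(u)=1·0; sum ≡ 0  ⇒  +1.
(a,b)_∞: sgn(-231)=−, sgn(-2)=−, so -1.
(a,b)_5: α=2, u≡4; β=2, v≡3 (mod 5); (4|5)=+1, (3|5)=-1; sign (−1)^0·+1^2·-1^2 = +1.
(-231, -2 / ℚ) ramifies at {7, ∞}: a division algebra.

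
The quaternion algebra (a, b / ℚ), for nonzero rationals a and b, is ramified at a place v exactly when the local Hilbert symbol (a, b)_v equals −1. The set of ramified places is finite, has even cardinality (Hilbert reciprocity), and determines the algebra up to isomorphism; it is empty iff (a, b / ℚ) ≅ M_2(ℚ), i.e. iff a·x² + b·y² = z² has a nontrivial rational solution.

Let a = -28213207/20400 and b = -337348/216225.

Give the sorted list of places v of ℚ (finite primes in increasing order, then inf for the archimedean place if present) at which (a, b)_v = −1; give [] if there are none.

[2, 3, 17, inf]

(a, b) ≡ (-98277, -697) mod (ℚ^×)²; places V = {2, 3, 5, 11, 17, 31, 41, 47, ∞}.
(a,b)_2: α=-4, β=2; u≡3, v≡7 (mod 8); ε(u)ε(v)=1·1, αω(v)=-4·0, βω(u)=2·1; sum ≡ 1  ⇒  -1.
(a,b)_31: α=0, u≡24; β=-2, v≡7 (mod 31); (24|31)=-1, (7|31)=+1; sign (−1)^0·-1^-2·+1^0 = +1.
(a,b)_∞: sgn(-98277)=−, sgn(-697)=−, so -1.
(a,b)_5: α=-2, u≡3; β=-2, v≡3 (mod 5); (3|5)=-1, (3|5)=-1; sign (−1)^0·-1^-2·-1^-2 = +1.
(a,b)_47: α=1, u≡25; β=0, v≡12 (mod 47); (25|47)=+1, (12|47)=+1; sign (−1)^0·+1^0·+1^1 = +1.
(a,b)_41: α=1, u≡15; β=1, v≡35 (mod 41); (15|41)=-1, (35|41)=-1; sign (−1)^0·-1^1·-1^1 = +1.
(a,b)_3: α=-1, u≡1; β=-2, v≡2 (mod 3); (1|3)=+1, (2|3)=-1; sign (−1)^0·+1^-2·-1^-1 = -1.
(a,b)_17: α=-1, u≡1; β=1, v≡6 (mod 17); (1|17)=+1, (6|17)=-1; sign (−1)^0·+1^1·-1^-1 = -1.
(a,b)_11: α=4, u≡7; β=2, v≡8 (mod 11); (7|11)=-1, (8|11)=-1; sign (−1)^0·-1^2·-1^4 = +1.
Ram(-98277, -697) = {2, 3, 17, ∞}; no ℚ_2-point on the conic.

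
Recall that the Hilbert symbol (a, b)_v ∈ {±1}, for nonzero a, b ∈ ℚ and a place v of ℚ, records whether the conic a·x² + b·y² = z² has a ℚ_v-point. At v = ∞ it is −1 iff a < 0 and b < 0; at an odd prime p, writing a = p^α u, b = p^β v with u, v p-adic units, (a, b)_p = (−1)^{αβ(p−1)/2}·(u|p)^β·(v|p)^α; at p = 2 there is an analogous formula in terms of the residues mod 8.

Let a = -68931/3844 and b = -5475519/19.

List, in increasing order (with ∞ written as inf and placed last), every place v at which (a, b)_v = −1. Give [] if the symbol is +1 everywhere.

Mod squares: a ≡ -851, b ≡ -142709. Check v ∈ {∞, 2, 3, 7, 19, 23, 29, 31, 37}.
v=3: a=3^4·(≡1), b=3^6·(≡1) mod 3; (1|3)=+1, (1|3)=+1; (−1)^{4·6·1}·(+1)^6·(+1)^4 = +1.
v=∞: -851 < 0 and -142709 < 0  ⇒  (a,b)_∞ = -1.
v=19: a=19^0·(≡16), b=19^-1·(≡15) mod 19; (16|19)=+1, (15|19)=-1; (−1)^{0·-1·9}·(+1)^-1·(-1)^0 = +1.
v=29: a=29^0·(≡11), b=29^1·(≡5) mod 29; (11|29)=-1, (5|29)=+1; (−1)^{0·1·14}·(-1)^1·(+1)^0 = -1.
v=31: a=31^-2·(≡11), b=31^0·(≡12) mod 31; (11|31)=-1, (12|31)=-1; (−1)^{-2·0·15}·(-1)^0·(-1)^-2 = +1.
v=23: a=23^1·(≡13), b=23^0·(≡6) mod 23; (13|23)=+1, (6|23)=+1; (−1)^{1·0·11}·(+1)^0·(+1)^1 = +1.
v=7: a=7^0·(≡5), b=7^1·(≡1) mod 7; (5|7)=-1, (1|7)=+1; (−1)^{0·1·3}·(-1)^1·(+1)^0 = -1.
v=2: v_2(a)=-2, v_2(b)=0; units ≡ 5, 3 (mod 8); ε·ε+αω+βω = 0·1+-2·1+0·1 ≡ 0  ⇒  (a,b)_2 = +1.
v=37: a=37^1·(≡31), b=37^1·(≡26) mod 37; (31|37)=-1, (26|37)=+1; (−1)^{1·1·18}·(-1)^1·(+1)^1 = -1.
|Ram(-851, -142709)| = 4, even; anisotropic at {7, 29, 37, ∞}.

[7, 29, 37, inf]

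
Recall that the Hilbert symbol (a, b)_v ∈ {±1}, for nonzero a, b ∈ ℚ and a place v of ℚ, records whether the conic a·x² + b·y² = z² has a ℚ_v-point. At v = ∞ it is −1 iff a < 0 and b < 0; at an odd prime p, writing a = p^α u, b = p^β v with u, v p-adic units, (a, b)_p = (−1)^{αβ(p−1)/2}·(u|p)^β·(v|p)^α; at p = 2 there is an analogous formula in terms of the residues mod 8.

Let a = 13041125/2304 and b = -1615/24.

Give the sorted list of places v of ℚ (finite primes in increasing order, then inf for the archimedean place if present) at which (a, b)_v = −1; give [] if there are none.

Mod squares: a ≡ 5, b ≡ -9690. Check v ∈ {∞, 2, 3, 5, 17, 19}.
v=17: a=17^2·(≡14), b=17^1·(≡1) mod 17; (14|17)=-1, (1|17)=+1; (−1)^{2·1·8}·(-1)^1·(+1)^2 = -1.
v=∞: 5 > 0 and -9690 < 0  ⇒  (a,b)_∞ = +1.
v=2: v_2(a)=-8, v_2(b)=-3; units ≡ 5, 3 (mod 8); ε·ε+αω+βω = 0·1+-8·1+-3·1 ≡ 1  ⇒  (a,b)_2 = -1.
v=3: a=3^-2·(≡2), b=3^-1·(≡1) mod 3; (2|3)=-1, (1|3)=+1; (−1)^{-2·-1·1}·(-1)^-1·(+1)^-2 = -1.
v=5: a=5^3·(≡1), b=5^1·(≡3) mod 5; (1|5)=+1, (3|5)=-1; (−1)^{3·1·2}·(+1)^1·(-1)^3 = -1.
v=19: a=19^2·(≡5), b=19^1·(≡2) mod 19; (5|19)=+1, (2|19)=-1; (−1)^{2·1·9}·(+1)^1·(-1)^2 = +1.
(5, -9690 / ℚ) ramifies at {2, 3, 5, 17}: a division algebra.

[2, 3, 5, 17]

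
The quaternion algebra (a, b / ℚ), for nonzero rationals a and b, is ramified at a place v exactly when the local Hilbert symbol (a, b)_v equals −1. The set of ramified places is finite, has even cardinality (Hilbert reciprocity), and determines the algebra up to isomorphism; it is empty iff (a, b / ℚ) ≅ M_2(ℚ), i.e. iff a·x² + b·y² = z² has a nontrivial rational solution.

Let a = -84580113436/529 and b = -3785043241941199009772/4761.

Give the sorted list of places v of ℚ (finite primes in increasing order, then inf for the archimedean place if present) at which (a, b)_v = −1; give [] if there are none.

Mod squares: a ≡ -31, b ≡ -16523. Check v ∈ {∞, 2, 3, 7, 11, 13, 17, 23, 31, 41}.
v=∞: -31 < 0 and -16523 < 0  ⇒  (a,b)_∞ = -1.
v=3: a=3^0·(≡2), b=3^-2·(≡1) mod 3; (2|3)=-1, (1|3)=+1; (−1)^{0·-2·1}·(-1)^-2·(+1)^0 = +1.
v=23: a=23^-2·(≡15), b=23^-2·(≡11) mod 23; (15|23)=-1, (11|23)=-1; (−1)^{-2·-2·11}·(-1)^-2·(-1)^-2 = +1.
v=41: a=41^2·(≡39), b=41^3·(≡38) mod 41; (39|41)=+1, (38|41)=-1; (−1)^{2·3·20}·(+1)^3·(-1)^2 = +1.
v=2: v_2(a)=2, v_2(b)=2; units ≡ 1, 5 (mod 8); ε·ε+αω+βω = 0·0+2·1+2·0 ≡ 0  ⇒  (a,b)_2 = +1.
v=13: a=13^2·(≡11), b=13^3·(≡4) mod 13; (11|13)=-1, (4|13)=+1; (−1)^{2·3·6}·(-1)^3·(+1)^2 = -1.
v=11: a=11^0·(≡6), b=11^2·(≡8) mod 11; (6|11)=-1, (8|11)=-1; (−1)^{0·2·5}·(-1)^2·(-1)^0 = +1.
v=7: a=7^4·(≡4), b=7^8·(≡1) mod 7; (4|7)=+1, (1|7)=+1; (−1)^{4·8·3}·(+1)^8·(+1)^4 = +1.
v=17: a=17^0·(≡14), b=17^2·(≡1) mod 17; (14|17)=-1, (1|17)=+1; (−1)^{0·2·8}·(-1)^2·(+1)^0 = +1.
v=31: a=31^1·(≡15), b=31^1·(≡16) mod 31; (15|31)=-1, (16|31)=+1; (−1)^{1·1·15}·(-1)^1·(+1)^1 = +1.
Ram(-31, -16523) = {13, ∞}; no ℚ_13-point on the conic.

[13, inf]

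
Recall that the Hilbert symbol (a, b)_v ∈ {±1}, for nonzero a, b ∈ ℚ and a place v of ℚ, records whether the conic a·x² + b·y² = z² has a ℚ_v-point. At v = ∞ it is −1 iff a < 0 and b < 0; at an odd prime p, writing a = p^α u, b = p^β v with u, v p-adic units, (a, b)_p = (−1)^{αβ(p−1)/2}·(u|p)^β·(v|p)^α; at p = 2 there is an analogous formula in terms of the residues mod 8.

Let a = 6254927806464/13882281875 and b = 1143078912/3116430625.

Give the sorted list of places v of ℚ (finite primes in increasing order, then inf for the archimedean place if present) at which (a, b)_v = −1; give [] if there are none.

(a, b) ≡ (561, 1938) mod (ℚ^×)²; places V = {2, 3, 5, 7, 11, 17, 19, 29, ∞}.
(a,b)_19: α=2, u≡10; β=1, v≡16 (mod 19); (10|19)=-1, (16|19)=+1; sign (−1)^0·-1^1·+1^2 = -1.
(a,b)_7: α=-4, u≡1; β=-2, v≡6 (mod 7); (1|7)=+1, (6|7)=-1; sign (−1)^0·+1^-2·-1^-4 = +1.
(a,b)_∞: sgn(561)=+, sgn(1938)=+, so +1.
(a,b)_29: α=-2, u≡19; β=-2, v≡7 (mod 29); (19|29)=-1, (7|29)=+1; sign (−1)^0·-1^-2·+1^-2 = +1.
(a,b)_17: α=1, u≡13; β=1, v≡12 (mod 17); (13|17)=+1, (12|17)=-1; sign (−1)^0·+1^1·-1^1 = -1.
(a,b)_5: α=-4, u≡4; β=-4, v≡3 (mod 5); (4|5)=+1, (3|5)=-1; sign (−1)^0·+1^-4·-1^-4 = +1.
(a,b)_2: α=22, β=17; u≡1, v≡1 (mod 8); ε(u)ε(v)=0·0, αω(v)=22·0, βω(u)=17·0; sum ≡ 0  ⇒  +1.
(a,b)_11: α=-1, u≡6; β=-2, v≡6 (mod 11); (6|11)=-1, (6|11)=-1; sign (−1)^0·-1^-2·-1^-1 = -1.
(a,b)_3: α=5, u≡1; β=3, v≡1 (mod 3); (1|3)=+1, (1|3)=+1; sign (−1)^1·+1^3·+1^5 = -1.
Ram(561, 1938) = {3, 11, 17, 19}; no ℚ_3-point on the conic.

[3, 11, 17, 19]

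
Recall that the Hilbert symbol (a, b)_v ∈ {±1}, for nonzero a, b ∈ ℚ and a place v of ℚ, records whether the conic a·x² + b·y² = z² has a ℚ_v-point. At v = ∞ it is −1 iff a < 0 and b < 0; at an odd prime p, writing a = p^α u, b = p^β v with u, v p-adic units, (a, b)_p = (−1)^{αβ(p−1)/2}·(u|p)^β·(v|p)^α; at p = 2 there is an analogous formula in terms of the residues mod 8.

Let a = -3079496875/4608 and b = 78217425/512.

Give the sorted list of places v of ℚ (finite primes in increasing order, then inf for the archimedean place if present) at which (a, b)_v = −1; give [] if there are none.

[2, 7]

(a, b) ≡ (-1190, 34) mod (ℚ^×)²; places V = {2, 3, 5, 7, 11, 13, 17, ∞}.
(a,b)_17: α=1, u≡8; β=1, v≡13 (mod 17); (8|17)=+1, (13|17)=+1; sign (−1)^0·+1^1·+1^1 = +1.
(a,b)_∞: sgn(-1190)=−, sgn(34)=+, so +1.
(a,b)_7: α=3, u≡6; β=0, v≡6 (mod 7); (6|7)=-1, (6|7)=-1; sign (−1)^0·-1^0·-1^3 = -1.
(a,b)_2: α=-9, β=-9; u≡5, v≡1 (mod 8); ε(u)ε(v)=0·0, αω(v)=-9·0, βω(u)=-9·1; sum ≡ 1  ⇒  -1.
(a,b)_5: α=5, u≡2; β=2, v≡1 (mod 5); (2|5)=-1, (1|5)=+1; sign (−1)^0·-1^2·+1^5 = +1.
(a,b)_3: α=-2, u≡1; β=2, v≡1 (mod 3); (1|3)=+1, (1|3)=+1; sign (−1)^0·+1^2·+1^-2 = +1.
(a,b)_13: α=2, u≡5; β=2, v≡5 (mod 13); (5|13)=-1, (5|13)=-1; sign (−1)^0·-1^2·-1^2 = +1.
(a,b)_11: α=0, u≡4; β=2, v≡9 (mod 11); (4|11)=+1, (9|11)=+1; sign (−1)^0·+1^2·+1^0 = +1.
Ram(-1190, 34) = {2, 7}; no ℚ_2-point on the conic.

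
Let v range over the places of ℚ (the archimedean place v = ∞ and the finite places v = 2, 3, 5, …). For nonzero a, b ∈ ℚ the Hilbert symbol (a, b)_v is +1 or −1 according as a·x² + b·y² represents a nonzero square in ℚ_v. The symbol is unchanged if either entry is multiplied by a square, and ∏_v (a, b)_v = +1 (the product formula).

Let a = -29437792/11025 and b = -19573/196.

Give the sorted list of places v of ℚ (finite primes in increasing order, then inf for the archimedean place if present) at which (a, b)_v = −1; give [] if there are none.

[2, 37, 47, inf]

Mod squares: a ≡ -3478, b ≡ -37. Check v ∈ {∞, 2, 3, 5, 7, 23, 37, 47}.
v=5: a=5^-2·(≡3), b=5^0·(≡2) mod 5; (3|5)=-1, (2|5)=-1; (−1)^{-2·0·2}·(-1)^0·(-1)^-2 = +1.
v=∞: -3478 < 0 and -37 < 0  ⇒  (a,b)_∞ = -1.
v=47: a=47^1·(≡43), b=47^0·(≡15) mod 47; (43|47)=-1, (15|47)=-1; (−1)^{1·0·23}·(-1)^0·(-1)^1 = -1.
v=2: v_2(a)=5, v_2(b)=-2; units ≡ 5, 3 (mod 8); ε·ε+αω+βω = 0·1+5·1+-2·1 ≡ 1  ⇒  (a,b)_2 = -1.
v=37: a=37^1·(≡5), b=37^1·(≡36) mod 37; (5|37)=-1, (36|37)=+1; (−1)^{1·1·18}·(-1)^1·(+1)^1 = -1.
v=23: a=23^2·(≡13), b=23^2·(≡18) mod 23; (13|23)=+1, (18|23)=+1; (−1)^{2·2·11}·(+1)^2·(+1)^2 = +1.
v=3: a=3^-2·(≡2), b=3^0·(≡2) mod 3; (2|3)=-1, (2|3)=-1; (−1)^{-2·0·1}·(-1)^0·(-1)^-2 = +1.
v=7: a=7^-2·(≡1), b=7^-2·(≡5) mod 7; (1|7)=+1, (5|7)=-1; (−1)^{-2·-2·3}·(+1)^-2·(-1)^-2 = +1.
Ram(-3478, -37) = {2, 37, 47, ∞}; no ℚ_2-point on the conic.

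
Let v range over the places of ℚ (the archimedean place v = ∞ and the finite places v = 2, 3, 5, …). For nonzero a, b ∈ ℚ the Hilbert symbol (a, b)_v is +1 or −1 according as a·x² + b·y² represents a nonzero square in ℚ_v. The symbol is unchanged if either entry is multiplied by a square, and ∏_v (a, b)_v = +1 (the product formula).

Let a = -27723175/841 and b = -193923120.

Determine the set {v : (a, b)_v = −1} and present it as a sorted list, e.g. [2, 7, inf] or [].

[3, 5, 17, 19, 37, inf]

Mod squares: a ≡ -1108927, b ≡ -6555. Check v ∈ {∞, 2, 3, 5, 17, 19, 23, 29, 37, 41, 43}.
v=∞: -1108927 < 0 and -6555 < 0  ⇒  (a,b)_∞ = -1.
v=29: a=29^-2·(≡13), b=29^0·(≡25) mod 29; (13|29)=+1, (25|29)=+1; (−1)^{-2·0·14}·(+1)^0·(+1)^-2 = +1.
v=43: a=43^1·(≡24), b=43^2·(≡40) mod 43; (24|43)=+1, (40|43)=+1; (−1)^{1·2·21}·(+1)^2·(+1)^1 = +1.
v=19: a=19^0·(≡2), b=19^1·(≡16) mod 19; (2|19)=-1, (16|19)=+1; (−1)^{0·1·9}·(-1)^1·(+1)^0 = -1.
v=23: a=23^0·(≡1), b=23^1·(≡15) mod 23; (1|23)=+1, (15|23)=-1; (−1)^{0·1·11}·(+1)^1·(-1)^0 = +1.
v=17: a=17^1·(≡15), b=17^0·(≡11) mod 17; (15|17)=+1, (11|17)=-1; (−1)^{1·0·8}·(+1)^0·(-1)^1 = -1.
v=41: a=41^1·(≡35), b=41^0·(≡33) mod 41; (35|41)=-1, (33|41)=+1; (−1)^{1·0·20}·(-1)^0·(+1)^1 = +1.
v=5: a=5^2·(≡3), b=5^1·(≡1) mod 5; (3|5)=-1, (1|5)=+1; (−1)^{2·1·2}·(-1)^1·(+1)^2 = -1.
v=3: a=3^0·(≡2), b=3^1·(≡2) mod 3; (2|3)=-1, (2|3)=-1; (−1)^{0·1·1}·(-1)^1·(-1)^0 = -1.
v=37: a=37^1·(≡21), b=37^0·(≡22) mod 37; (21|37)=+1, (22|37)=-1; (−1)^{1·0·18}·(+1)^0·(-1)^1 = -1.
v=2: v_2(a)=0, v_2(b)=4; units ≡ 1, 5 (mod 8); ε·ε+αω+βω = 0·0+0·1+4·0 ≡ 0  ⇒  (a,b)_2 = +1.
Ram(-1108927, -6555) = {3, 5, 17, 19, 37, ∞}; no ℚ_3-point on the conic.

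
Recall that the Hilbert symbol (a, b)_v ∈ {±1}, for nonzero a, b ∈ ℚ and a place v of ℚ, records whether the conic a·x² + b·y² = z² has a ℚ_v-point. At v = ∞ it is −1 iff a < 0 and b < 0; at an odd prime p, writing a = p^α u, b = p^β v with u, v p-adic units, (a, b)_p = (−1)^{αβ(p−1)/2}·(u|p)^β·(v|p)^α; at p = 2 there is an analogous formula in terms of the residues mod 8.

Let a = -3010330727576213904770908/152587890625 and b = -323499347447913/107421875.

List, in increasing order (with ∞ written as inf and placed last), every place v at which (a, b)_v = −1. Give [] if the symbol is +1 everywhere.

[11, 13, 19, inf]

(a, b) ≡ (-247, -187) mod (ℚ^×)²; places V = {2, 3, 5, 7, 11, 13, 17, 19, 29, ∞}.
(a,b)_5: α=-16, u≡2; β=-10, v≡2 (mod 5); (2|5)=-1, (2|5)=-1; sign (−1)^0·-1^-10·-1^-16 = +1.
(a,b)_19: α=3, u≡11; β=2, v≡10 (mod 19); (11|19)=+1, (10|19)=-1; sign (−1)^0·+1^2·-1^3 = -1.
(a,b)_7: α=4, u≡6; β=2, v≡4 (mod 7); (6|7)=-1, (4|7)=+1; sign (−1)^0·-1^2·+1^4 = +1.
(a,b)_13: α=3, u≡2; β=2, v≡8 (mod 13); (2|13)=-1, (8|13)=-1; sign (−1)^0·-1^2·-1^3 = -1.
(a,b)_11: α=2, u≡8; β=-1, v≡1 (mod 11); (8|11)=-1, (1|11)=+1; sign (−1)^0·-1^-1·+1^2 = -1.
(a,b)_2: α=2, β=0; u≡1, v≡5 (mod 8); ε(u)ε(v)=0·0, αω(v)=2·1, βω(u)=0·0; sum ≡ 0  ⇒  +1.
(a,b)_17: α=2, u≡9; β=1, v≡6 (mod 17); (9|17)=+1, (6|17)=-1; sign (−1)^0·+1^1·-1^2 = +1.
(a,b)_29: α=6, u≡11; β=4, v≡13 (mod 29); (11|29)=-1, (13|29)=+1; sign (−1)^0·-1^4·+1^6 = +1.
(a,b)_3: α=0, u≡2; β=2, v≡2 (mod 3); (2|3)=-1, (2|3)=-1; sign (−1)^0·-1^2·-1^0 = +1.
(a,b)_∞: sgn(-247)=−, sgn(-187)=−, so -1.
(-247, -187 / ℚ) ramifies at {11, 13, 19, ∞}: a division algebra.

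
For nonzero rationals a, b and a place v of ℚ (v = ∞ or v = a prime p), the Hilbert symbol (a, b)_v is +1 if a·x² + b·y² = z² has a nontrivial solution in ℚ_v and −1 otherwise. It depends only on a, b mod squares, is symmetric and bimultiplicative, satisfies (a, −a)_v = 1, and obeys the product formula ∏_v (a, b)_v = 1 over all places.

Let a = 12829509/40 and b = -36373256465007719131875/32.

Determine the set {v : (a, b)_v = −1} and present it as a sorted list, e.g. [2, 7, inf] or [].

Mod squares: a ≡ 13090, b ≡ -182. Check v ∈ {∞, 2, 3, 5, 7, 11, 13, 17}.
v=3: a=3^4·(≡1), b=3^6·(≡1) mod 3; (1|3)=+1, (1|3)=+1; (−1)^{4·6·1}·(+1)^6·(+1)^4 = +1.
v=11: a=11^3·(≡2), b=11^8·(≡4) mod 11; (2|11)=-1, (4|11)=+1; (−1)^{3·8·5}·(-1)^8·(+1)^3 = +1.
v=5: a=5^-1·(≡3), b=5^4·(≡2) mod 5; (3|5)=-1, (2|5)=-1; (−1)^{-1·4·2}·(-1)^4·(-1)^-1 = -1.
v=17: a=17^1·(≡5), b=17^4·(≡14) mod 17; (5|17)=-1, (14|17)=-1; (−1)^{1·4·8}·(-1)^4·(-1)^1 = -1.
v=∞: 13090 > 0 and -182 < 0  ⇒  (a,b)_∞ = +1.
v=2: v_2(a)=-3, v_2(b)=-5; units ≡ 1, 5 (mod 8); ε·ε+αω+βω = 0·0+-3·1+-5·0 ≡ 1  ⇒  (a,b)_2 = -1.
v=13: a=13^0·(≡4), b=13^1·(≡4) mod 13; (4|13)=+1, (4|13)=+1; (−1)^{0·1·6}·(+1)^1·(+1)^0 = +1.
v=7: a=7^1·(≡1), b=7^3·(≡4) mod 7; (1|7)=+1, (4|7)=+1; (−1)^{1·3·3}·(+1)^3·(+1)^1 = -1.
|Ram(13090, -182)| = 4, even; anisotropic at {2, 5, 7, 17}.

[2, 5, 7, 17]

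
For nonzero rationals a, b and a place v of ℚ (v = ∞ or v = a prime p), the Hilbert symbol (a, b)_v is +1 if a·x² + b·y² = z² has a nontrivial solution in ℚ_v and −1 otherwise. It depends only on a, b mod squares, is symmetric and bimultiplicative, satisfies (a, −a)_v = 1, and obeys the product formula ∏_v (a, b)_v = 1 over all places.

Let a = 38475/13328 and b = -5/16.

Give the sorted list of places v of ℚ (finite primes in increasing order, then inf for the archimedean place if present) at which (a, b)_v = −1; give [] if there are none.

[2, 5, 17, 19]

Mod squares: a ≡ 323, b ≡ -5. Check v ∈ {∞, 2, 3, 5, 7, 17, 19}.
v=17: a=17^-1·(≡2), b=17^0·(≡5) mod 17; (2|17)=+1, (5|17)=-1; (−1)^{-1·0·8}·(+1)^0·(-1)^-1 = -1.
v=3: a=3^4·(≡2), b=3^0·(≡1) mod 3; (2|3)=-1, (1|3)=+1; (−1)^{4·0·1}·(-1)^0·(+1)^4 = +1.
v=∞: 323 > 0 and -5 < 0  ⇒  (a,b)_∞ = +1.
v=2: v_2(a)=-4, v_2(b)=-4; units ≡ 3, 3 (mod 8); ε·ε+αω+βω = 1·1+-4·1+-4·1 ≡ 1  ⇒  (a,b)_2 = -1.
v=7: a=7^-2·(≡4), b=7^0·(≡1) mod 7; (4|7)=+1, (1|7)=+1; (−1)^{-2·0·3}·(+1)^0·(+1)^-2 = +1.
v=5: a=5^2·(≡3), b=5^1·(≡4) mod 5; (3|5)=-1, (4|5)=+1; (−1)^{2·1·2}·(-1)^1·(+1)^2 = -1.
v=19: a=19^1·(≡16), b=19^0·(≡8) mod 19; (16|19)=+1, (8|19)=-1; (−1)^{1·0·9}·(+1)^0·(-1)^1 = -1.
(323, -5 / ℚ) ramifies at {2, 5, 17, 19}: a division algebra.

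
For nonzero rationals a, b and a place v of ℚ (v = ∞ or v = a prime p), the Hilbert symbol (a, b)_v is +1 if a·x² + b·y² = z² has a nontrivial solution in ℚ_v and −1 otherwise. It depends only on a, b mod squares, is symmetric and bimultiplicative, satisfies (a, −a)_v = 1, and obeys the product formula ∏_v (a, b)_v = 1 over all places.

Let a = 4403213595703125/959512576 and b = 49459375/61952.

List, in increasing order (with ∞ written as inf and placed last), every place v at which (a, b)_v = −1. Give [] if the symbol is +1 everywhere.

(a, b) ≡ (5, 3230) mod (ℚ^×)²; places V = {2, 3, 5, 7, 11, 17, 19, ∞}.
(a,b)_∞: sgn(5)=+, sgn(3230)=+, so +1.
(a,b)_3: α=2, u≡2; β=0, v≡2 (mod 3); (2|3)=-1, (2|3)=-1; sign (−1)^0·-1^0·-1^2 = +1.
(a,b)_2: α=-16, β=-9; u≡5, v≡7 (mod 8); ε(u)ε(v)=0·1, αω(v)=-16·0, βω(u)=-9·1; sum ≡ 1  ⇒  -1.
(a,b)_5: α=9, u≡1; β=5, v≡1 (mod 5); (1|5)=+1, (1|5)=+1; sign (−1)^0·+1^5·+1^9 = +1.
(a,b)_19: α=2, u≡7; β=1, v≡12 (mod 19); (7|19)=+1, (12|19)=-1; sign (−1)^0·+1^1·-1^2 = +1.
(a,b)_7: α=4, u≡5; β=2, v≡5 (mod 7); (5|7)=-1, (5|7)=-1; sign (−1)^0·-1^2·-1^4 = +1.
(a,b)_11: α=-4, u≡3; β=-2, v≡7 (mod 11); (3|11)=+1, (7|11)=-1; sign (−1)^0·+1^-2·-1^-4 = +1.
(a,b)_17: α=2, u≡7; β=1, v≡3 (mod 17); (7|17)=-1, (3|17)=-1; sign (−1)^0·-1^1·-1^2 = -1.
(5, 3230 / ℚ) ramifies at {2, 17}: a division algebra.

[2, 17]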